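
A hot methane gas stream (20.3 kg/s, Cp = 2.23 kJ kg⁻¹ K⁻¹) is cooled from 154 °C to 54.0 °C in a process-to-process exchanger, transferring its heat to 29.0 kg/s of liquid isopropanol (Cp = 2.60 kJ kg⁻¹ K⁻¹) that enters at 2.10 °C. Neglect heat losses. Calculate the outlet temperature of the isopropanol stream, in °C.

Heat released by hot stream: Q = 20.3 × 2.23 × (154 − 54.0) = 4526.9 kJ/s
Energy balance on cold side (adiabatic exchanger): Q = ṁ_c·Cp_c·(T_c,out − T_c,in)
T_c,out = 2.10 + 4526.9/(29.0 × 2.60) = 62.138 °C

T_c,out = 62.1 °C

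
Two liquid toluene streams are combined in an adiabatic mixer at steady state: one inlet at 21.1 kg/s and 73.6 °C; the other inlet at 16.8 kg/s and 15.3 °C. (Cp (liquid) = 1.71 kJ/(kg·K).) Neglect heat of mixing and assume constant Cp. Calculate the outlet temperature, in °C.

T_out = 47.8 °C

Energy balance with Q = 0: Σ ṁᵢCp,ᵢ(T_out − Tᵢ) = 0
Σ ṁᵢCp,ᵢTᵢ = 21.1×1.71×73.6 + 16.8×1.71×15.3 = 3095.1
Σ ṁᵢCp,ᵢ = 21.1×1.71 + 16.8×1.71 = 64.809
T_out = 3095.1 / 64.809 = 47.757 °C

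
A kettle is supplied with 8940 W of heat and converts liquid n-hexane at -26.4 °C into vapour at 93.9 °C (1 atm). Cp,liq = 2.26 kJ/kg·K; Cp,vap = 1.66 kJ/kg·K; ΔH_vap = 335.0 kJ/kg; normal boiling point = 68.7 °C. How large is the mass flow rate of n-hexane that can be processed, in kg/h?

ṁ = 54.4 kg/h

Δh = 2.26×(68.7−-26.4) + 335.0 + 1.66×(93.9−68.7) = 591.76 kJ/kg
Q = 8940 W = 8.94 kJ/s = 32184 kJ/h
ṁ = Q/Δh = 32184 / 591.76 = 54.387 kg/h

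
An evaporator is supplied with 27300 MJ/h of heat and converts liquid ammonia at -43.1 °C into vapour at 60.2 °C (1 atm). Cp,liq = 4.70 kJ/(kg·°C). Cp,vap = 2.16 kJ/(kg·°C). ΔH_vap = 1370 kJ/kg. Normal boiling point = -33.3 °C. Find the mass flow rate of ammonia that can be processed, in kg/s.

ṁ = 4.69 kg/s

Δh = 4.70×(-33.3−-43.1) + 1370 + 2.16×(60.2−-33.3) = 1618 kJ/kg
Q = 27300 MJ/h = 7583.3 kJ/s = 7583.3 kJ/s
ṁ = Q/Δh = 7583.3 / 1618 = 4.6868 kg/s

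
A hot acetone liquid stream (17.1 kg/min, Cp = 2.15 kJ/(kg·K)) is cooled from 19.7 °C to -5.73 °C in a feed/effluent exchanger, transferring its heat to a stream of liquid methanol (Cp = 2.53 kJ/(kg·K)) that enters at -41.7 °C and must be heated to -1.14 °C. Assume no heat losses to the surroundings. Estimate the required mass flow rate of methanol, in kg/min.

ṁ_c = 9.11 kg/min

Heat released by hot stream: Q = 17.1 × 2.15 × (19.7 − -5.73) = 934.93 kJ/min
Energy balance on cold side (adiabatic exchanger): Q = ṁ_c·Cp_c·(T_c,out − T_c,in)
ṁ_c = 934.93 / [2.53 × (-1.14 − -41.7)] = 9.1109 kg/min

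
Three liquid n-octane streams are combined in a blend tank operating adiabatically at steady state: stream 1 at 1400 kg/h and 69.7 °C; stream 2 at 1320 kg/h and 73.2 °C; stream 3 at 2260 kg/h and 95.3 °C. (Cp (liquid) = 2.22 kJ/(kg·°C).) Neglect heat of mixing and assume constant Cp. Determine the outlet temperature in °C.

Adiabatic, steady state ⇒ Σ ṁᵢCp,ᵢ(T_out − Tᵢ) = 0
T_out = Σ ṁᵢCp,ᵢTᵢ / Σ ṁᵢCp,ᵢ
      = 909270 / 11056 = 82.245 °C

T_out = 82.2 °C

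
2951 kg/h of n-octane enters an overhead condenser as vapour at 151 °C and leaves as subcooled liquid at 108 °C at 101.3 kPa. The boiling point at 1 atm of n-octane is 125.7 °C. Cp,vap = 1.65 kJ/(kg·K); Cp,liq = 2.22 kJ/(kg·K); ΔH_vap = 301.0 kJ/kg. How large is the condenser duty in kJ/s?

vapour 151→125.7 °C: -41.745 kJ/kg
condensation at 125.7 °C: -301 kJ/kg
liquid 125.7→108 °C: -39.294 kJ/kg
Δh = -41.745 + -301 + -39.294 = -382.04 kJ/kg
Q = ṁ·Δh = 2951 kg/h × -382.04 kJ/kg = -1.1274e+06 kJ/h
|Q| = 313.17 kW

Q_c = 313 kJ/s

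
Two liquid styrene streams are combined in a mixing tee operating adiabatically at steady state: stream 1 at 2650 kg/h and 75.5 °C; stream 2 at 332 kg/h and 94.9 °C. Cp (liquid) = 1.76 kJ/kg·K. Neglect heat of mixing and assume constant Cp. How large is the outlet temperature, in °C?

T_out = 77.7 °C

Adiabatic, steady state ⇒ Σ ṁᵢCp,ᵢ(T_out − Tᵢ) = 0
Σ ṁᵢCp,ᵢTᵢ = 2650×1.76×75.5 + 332×1.76×94.9 = 407580
Σ ṁᵢCp,ᵢ = 2650×1.76 + 332×1.76 = 5248.3
T_out = 407580 / 5248.3 = 77.66 °C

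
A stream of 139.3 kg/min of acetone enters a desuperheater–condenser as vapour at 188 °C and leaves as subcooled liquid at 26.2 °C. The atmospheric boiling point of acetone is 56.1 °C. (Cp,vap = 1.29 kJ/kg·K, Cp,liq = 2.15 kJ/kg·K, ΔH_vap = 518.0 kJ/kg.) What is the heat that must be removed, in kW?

Q_c = 1750 kW

vapour 188→56.1 °C: -170.15 kJ/kg
condensation at 56.1 °C: -518 kJ/kg
liquid 56.1→26.2 °C: -64.285 kJ/kg
Δh = -170.15 + -518 + -64.285 = -752.44 kJ/kg
Q = ṁ·Δh = 139.3 kg/min × -752.44 kJ/kg = -104810 kJ/min
|Q| = 1746.9 kW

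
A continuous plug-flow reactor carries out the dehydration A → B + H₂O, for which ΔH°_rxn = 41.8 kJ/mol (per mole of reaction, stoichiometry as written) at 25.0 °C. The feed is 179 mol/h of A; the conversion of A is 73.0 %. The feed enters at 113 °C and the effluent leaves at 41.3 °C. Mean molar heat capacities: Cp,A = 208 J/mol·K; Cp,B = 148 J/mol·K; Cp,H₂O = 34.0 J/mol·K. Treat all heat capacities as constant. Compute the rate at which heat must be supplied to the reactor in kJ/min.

Q_in = 45.6 kJ/min

Extent of reaction ξ = 0.730 × 179 = 130.67 mol/h
Reaction term: ξ·ΔH°_rxn = 130.67 × 41.8 = 5462 kJ/h
Sensible, feed 113→25 °C: -3276.4 kJ/h
Outlet flows (mol/h): A 48.33, B 130.67, H₂O 130.67
Sensible, products 25→41.3 °C: 551.5 kJ/h
Q = ΔH = 2737.1 kJ/h = 0.7603 kW
Heat supplied = 45.618 kJ/min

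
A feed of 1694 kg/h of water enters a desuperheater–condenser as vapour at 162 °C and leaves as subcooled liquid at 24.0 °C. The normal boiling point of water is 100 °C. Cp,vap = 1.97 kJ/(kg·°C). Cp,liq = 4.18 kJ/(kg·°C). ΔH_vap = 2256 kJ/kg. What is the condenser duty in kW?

Q_c = 1270 kW

vapour 162→100 °C: -122.14 kJ/kg
condensation at 100 °C: -2256 kJ/kg
liquid 100→24.0 °C: -317.68 kJ/kg
Δh = -122.14 + -2256 + -317.68 = -2695.8 kJ/kg
Q = ṁ·Δh = 1694 kg/h × -2695.8 kJ/kg = -4.5667e+06 kJ/h
|Q| = 1268.5 kW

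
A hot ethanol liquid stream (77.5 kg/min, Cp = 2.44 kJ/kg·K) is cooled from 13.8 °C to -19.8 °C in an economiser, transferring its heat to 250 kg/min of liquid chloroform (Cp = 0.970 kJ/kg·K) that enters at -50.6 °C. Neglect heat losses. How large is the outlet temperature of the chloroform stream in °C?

Heat released by hot stream: Q = 77.5 × 2.44 × (13.8 − -19.8) = 6353.8 kJ/min
Energy balance on cold side (adiabatic exchanger): Q = ṁ_c·Cp_c·(T_c,out − T_c,in)
T_c,out = -50.6 + 6353.8/(250 × 0.970) = -24.399 °C

T_c,out = -24.4 °C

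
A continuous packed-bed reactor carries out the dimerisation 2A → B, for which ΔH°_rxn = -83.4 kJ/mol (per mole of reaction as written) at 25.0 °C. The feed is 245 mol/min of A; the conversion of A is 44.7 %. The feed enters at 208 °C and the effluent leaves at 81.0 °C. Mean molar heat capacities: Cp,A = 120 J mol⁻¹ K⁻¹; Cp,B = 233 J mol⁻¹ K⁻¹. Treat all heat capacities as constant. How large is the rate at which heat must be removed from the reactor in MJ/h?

Extent of reaction ξ = 0.447 × 245 / 2 = 54.758 mol/min
Reaction term: ξ·ΔH°_rxn = 54.758 × -83.4 = -4566.8 kJ/min
Sensible, feed 208→25 °C: -5380.2 kJ/min
Outlet flows (mol/min): A 135.49, B 54.758
Sensible, products 25→81.0 °C: 1624.9 kJ/min
Q = ΔH = -8322 kJ/min = -138.7 kW
Heat removed = 499.32 MJ/h

Q_out = 499 MJ/h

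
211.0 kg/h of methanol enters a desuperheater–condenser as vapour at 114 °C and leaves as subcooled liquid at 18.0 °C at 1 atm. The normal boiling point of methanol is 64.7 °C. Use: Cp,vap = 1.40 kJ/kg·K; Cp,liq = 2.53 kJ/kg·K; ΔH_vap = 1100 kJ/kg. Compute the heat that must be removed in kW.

vapour 114→64.7 °C: -69.02 kJ/kg
condensation at 64.7 °C: -1100 kJ/kg
liquid 64.7→18.0 °C: -118.15 kJ/kg
Δh = -69.02 + -1100 + -118.15 = -1287.2 kJ/kg
Q = ṁ·Δh = 211.0 kg/h × -1287.2 kJ/kg = -271590 kJ/h
|Q| = 75.443 kW

Q_c = 75.4 kW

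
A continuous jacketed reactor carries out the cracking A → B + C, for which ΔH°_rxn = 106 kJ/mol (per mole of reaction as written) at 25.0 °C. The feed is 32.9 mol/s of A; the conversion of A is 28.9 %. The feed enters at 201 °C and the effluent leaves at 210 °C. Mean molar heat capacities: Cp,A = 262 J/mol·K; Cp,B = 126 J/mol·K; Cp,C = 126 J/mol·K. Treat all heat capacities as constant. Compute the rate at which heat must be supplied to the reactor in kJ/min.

Q_in = 64100 kJ/min

Extent of reaction ξ = 0.289 × 32.9 = 9.5081 mol/s
Reaction term: ξ·ΔH°_rxn = 9.5081 × 106 = 1007.9 kJ/s
Sensible, feed 201→25 °C: -1517.1 kJ/s
Outlet flows (mol/s): A 23.392, B 9.5081, C 9.5081
Sensible, products 25→210 °C: 1577.1 kJ/s
Q = ΔH = 1067.8 kJ/s = 1067.8 kW
Heat supplied = 64071 kJ/min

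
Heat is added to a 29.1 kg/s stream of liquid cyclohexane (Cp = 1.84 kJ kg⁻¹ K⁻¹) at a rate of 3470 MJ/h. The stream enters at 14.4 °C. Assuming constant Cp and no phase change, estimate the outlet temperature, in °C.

T_out = 32.4 °C

Q = 3470 MJ/h = 963.89 kJ/s
ΔT = Q/(ṁ·Cp) = 963.89/(29.1×1.84) = 18.002 K
T_out = 14.4 + 18.002 = 32.402 °C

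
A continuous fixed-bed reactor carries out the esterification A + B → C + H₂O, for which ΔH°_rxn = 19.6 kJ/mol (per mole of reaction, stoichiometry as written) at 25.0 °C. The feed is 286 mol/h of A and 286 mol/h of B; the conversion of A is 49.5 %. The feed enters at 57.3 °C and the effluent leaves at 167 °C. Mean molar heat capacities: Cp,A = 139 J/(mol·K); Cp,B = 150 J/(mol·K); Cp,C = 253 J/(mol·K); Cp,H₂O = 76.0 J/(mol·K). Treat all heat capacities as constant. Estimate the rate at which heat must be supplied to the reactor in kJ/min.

Extent of reaction ξ = 0.495 × 286 = 141.57 mol/h
Reaction term: ξ·ΔH°_rxn = 141.57 × 19.6 = 2774.8 kJ/h
Sensible, feed 57.3→25 °C: -2669.7 kJ/h
Outlet flows (mol/h): A 144.43, B 144.43, C 141.57, H₂O 141.57
Sensible, products 25→167 °C: 12541 kJ/h
Q = ΔH = 12646 kJ/h = 3.5128 kW
Heat supplied = 210.77 kJ/min

Q_in = 211 kJ/min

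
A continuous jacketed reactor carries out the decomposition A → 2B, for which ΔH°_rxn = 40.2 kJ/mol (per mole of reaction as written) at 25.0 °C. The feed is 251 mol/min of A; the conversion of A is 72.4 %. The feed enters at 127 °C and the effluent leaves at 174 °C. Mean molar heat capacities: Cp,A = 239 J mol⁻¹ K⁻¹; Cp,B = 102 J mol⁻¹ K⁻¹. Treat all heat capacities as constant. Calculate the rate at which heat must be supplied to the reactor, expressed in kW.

Q_in = 153 kW

Extent of reaction ξ = 0.724 × 251 = 181.72 mol/min
Reaction term: ξ·ΔH°_rxn = 181.72 × 40.2 = 7305.3 kJ/min
Sensible, feed 127→25 °C: -6118.9 kJ/min
Outlet flows (mol/min): A 69.276, B 363.45
Sensible, products 25→174 °C: 7990.7 kJ/min
Q = ΔH = 9177.1 kJ/min = 152.95 kW
Heat supplied = 152.95 kW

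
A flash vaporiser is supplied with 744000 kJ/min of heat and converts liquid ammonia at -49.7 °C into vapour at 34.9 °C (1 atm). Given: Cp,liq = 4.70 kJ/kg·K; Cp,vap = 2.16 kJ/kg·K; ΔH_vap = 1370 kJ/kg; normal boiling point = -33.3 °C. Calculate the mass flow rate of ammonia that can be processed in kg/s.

Δh = 4.70×(-33.3−-49.7) + 1370 + 2.16×(34.9−-33.3) = 1594.4 kJ/kg
Q = 744000 kJ/min = 12400 kJ/s = 12400 kJ/s
ṁ = Q/Δh = 12400 / 1594.4 = 7.7773 kg/s

ṁ = 7.78 kg/s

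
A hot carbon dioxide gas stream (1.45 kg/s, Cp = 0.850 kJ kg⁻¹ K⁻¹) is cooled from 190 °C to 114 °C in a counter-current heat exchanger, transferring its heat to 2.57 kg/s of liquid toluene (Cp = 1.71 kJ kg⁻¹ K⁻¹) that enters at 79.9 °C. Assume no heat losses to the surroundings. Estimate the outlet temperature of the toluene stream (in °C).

T_c,out = 101 °C

Heat released by hot stream: Q = 1.45 × 0.850 × (190 − 114) = 93.67 kJ/s
Energy balance on cold side (adiabatic exchanger): Q = ṁ_c·Cp_c·(T_c,out − T_c,in)
T_c,out = 79.9 + 93.67/(2.57 × 1.71) = 101.21 °C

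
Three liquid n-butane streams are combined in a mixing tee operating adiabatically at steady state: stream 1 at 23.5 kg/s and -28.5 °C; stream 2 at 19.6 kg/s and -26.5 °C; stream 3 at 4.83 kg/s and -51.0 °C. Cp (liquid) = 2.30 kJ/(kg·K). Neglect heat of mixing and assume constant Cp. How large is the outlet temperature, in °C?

T_out = -29.9 °C

Energy balance with Q = 0: Σ ṁᵢCp,ᵢ(T_out − Tᵢ) = 0
T_out = Σ ṁᵢCp,ᵢTᵢ / Σ ṁᵢCp,ᵢ
      = -3301.6 / 110.24 = -29.95 °C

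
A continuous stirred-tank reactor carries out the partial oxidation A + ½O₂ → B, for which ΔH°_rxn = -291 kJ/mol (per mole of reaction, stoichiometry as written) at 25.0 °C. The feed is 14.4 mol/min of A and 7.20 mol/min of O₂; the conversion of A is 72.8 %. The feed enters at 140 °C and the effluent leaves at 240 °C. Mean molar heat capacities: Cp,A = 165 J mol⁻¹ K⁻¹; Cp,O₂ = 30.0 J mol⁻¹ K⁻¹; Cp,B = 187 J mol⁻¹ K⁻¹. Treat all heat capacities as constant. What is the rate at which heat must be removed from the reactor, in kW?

Q_out = 46.3 kW

Extent of reaction ξ = 0.728 × 14.4 = 10.483 mol/min
Reaction term: ξ·ΔH°_rxn = 10.483 × -291 = -3050.6 kJ/min
Sensible, feed 140→25 °C: -298.08 kJ/min
Outlet flows (mol/min): A 3.9168, O₂ 1.9584, B 10.483
Sensible, products 25→240 °C: 573.06 kJ/min
Q = ΔH = -2775.6 kJ/min = -46.261 kW
Heat removed = 46.261 kW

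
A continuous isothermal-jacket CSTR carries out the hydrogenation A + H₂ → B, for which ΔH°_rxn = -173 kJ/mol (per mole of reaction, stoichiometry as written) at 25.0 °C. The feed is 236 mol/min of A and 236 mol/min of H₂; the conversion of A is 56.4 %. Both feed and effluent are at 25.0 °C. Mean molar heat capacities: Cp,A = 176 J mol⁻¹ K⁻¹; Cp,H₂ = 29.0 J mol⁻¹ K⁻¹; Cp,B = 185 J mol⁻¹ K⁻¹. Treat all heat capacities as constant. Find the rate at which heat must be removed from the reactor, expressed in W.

Q_out = 384000 W

Extent of reaction ξ = 0.564 × 236 = 133.1 mol/min
Reaction term: ξ·ΔH°_rxn = 133.1 × -173 = -23027 kJ/min
Q = ΔH = -23027 kJ/min = -383.78 kW
Heat removed = 383780 W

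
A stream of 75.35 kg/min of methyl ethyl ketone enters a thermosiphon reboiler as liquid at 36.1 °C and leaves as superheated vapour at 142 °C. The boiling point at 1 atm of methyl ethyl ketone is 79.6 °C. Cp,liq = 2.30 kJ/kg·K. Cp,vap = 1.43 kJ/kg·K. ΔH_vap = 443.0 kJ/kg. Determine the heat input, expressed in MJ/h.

Q = 2860 MJ/h

liquid 36.1→79.6 °C: 100.05 kJ/kg
vaporisation at 79.6 °C: 443 kJ/kg
vapour 79.6→142 °C: 89.232 kJ/kg
Δh = 100.05 + 443 + 89.232 = 632.28 kJ/kg
Q = ṁ·Δh = 75.35 kg/min × 632.28 kJ/kg = 47642 kJ/min
|Q| = 794.04 kW = 2858.5 MJ/h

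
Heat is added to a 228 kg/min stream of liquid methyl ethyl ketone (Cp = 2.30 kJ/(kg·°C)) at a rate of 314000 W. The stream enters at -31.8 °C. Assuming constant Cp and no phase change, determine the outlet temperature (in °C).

Q = 314000 W = 18840 kJ/min
ΔT = Q/(ṁ·Cp) = 18840/(228×2.30) = 35.927 K
T_out = -31.8 + 35.927 = 4.1268 °C

T_out = 4.13 °C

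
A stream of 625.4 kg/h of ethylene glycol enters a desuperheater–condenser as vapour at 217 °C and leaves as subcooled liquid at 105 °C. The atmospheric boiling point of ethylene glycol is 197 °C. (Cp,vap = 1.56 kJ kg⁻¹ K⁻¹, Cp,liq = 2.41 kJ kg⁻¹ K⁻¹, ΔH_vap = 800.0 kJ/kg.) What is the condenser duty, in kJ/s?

Q_c = 183 kJ/s

vapour 217→197 °C: -31.2 kJ/kg
condensation at 197 °C: -800 kJ/kg
liquid 197→105 °C: -221.72 kJ/kg
Δh = -31.2 + -800 + -221.72 = -1052.9 kJ/kg
Q = ṁ·Δh = 625.4 kg/h × -1052.9 kJ/kg = -658500 kJ/h
|Q| = 182.92 kW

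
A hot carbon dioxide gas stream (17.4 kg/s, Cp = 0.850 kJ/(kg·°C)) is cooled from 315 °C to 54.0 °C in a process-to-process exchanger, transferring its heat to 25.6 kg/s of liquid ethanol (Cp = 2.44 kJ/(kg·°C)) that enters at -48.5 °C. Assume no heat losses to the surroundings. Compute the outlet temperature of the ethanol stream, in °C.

Heat released by hot stream: Q = 17.4 × 0.850 × (315 − 54.0) = 3860.2 kJ/s
Energy balance on cold side (adiabatic exchanger): Q = ṁ_c·Cp_c·(T_c,out − T_c,in)
T_c,out = -48.5 + 3860.2/(25.6 × 2.44) = 13.299 °C

T_c,out = 13.3 °C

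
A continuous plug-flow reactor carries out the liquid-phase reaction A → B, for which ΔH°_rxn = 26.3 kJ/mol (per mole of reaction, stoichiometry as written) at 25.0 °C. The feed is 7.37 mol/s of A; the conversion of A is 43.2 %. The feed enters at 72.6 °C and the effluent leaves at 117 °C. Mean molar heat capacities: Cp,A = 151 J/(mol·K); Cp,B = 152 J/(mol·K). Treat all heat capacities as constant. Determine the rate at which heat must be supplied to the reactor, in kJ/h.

Q_in = 480000 kJ/h

Extent of reaction ξ = 0.432 × 7.37 = 3.1838 mol/s
Reaction term: ξ·ΔH°_rxn = 3.1838 × 26.3 = 83.735 kJ/s
Sensible, feed 72.6→25 °C: -52.973 kJ/s
Outlet flows (mol/s): A 4.1862, B 3.1838
Sensible, products 25→117 °C: 102.68 kJ/s
Q = ΔH = 133.44 kJ/s = 133.44 kW
Heat supplied = 480380 kJ/h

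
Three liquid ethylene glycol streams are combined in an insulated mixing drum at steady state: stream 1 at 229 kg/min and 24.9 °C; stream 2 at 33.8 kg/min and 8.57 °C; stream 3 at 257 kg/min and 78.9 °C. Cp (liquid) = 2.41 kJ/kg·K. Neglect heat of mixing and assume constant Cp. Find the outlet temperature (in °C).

Adiabatic, steady state ⇒ Σ ṁᵢCp,ᵢ(T_out − Tᵢ) = 0
T_out = Σ ṁᵢCp,ᵢTᵢ / Σ ṁᵢCp,ᵢ
      = 63308 / 1252.7 = 50.537 °C

T_out = 50.5 °C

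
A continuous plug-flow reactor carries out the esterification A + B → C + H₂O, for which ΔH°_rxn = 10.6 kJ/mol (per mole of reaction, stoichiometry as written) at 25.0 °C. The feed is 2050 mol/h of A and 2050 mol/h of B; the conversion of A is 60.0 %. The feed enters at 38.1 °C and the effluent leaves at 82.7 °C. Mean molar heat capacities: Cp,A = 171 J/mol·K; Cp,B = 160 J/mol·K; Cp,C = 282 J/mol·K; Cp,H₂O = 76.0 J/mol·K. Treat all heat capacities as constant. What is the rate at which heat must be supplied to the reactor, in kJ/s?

Q_in = 12.6 kJ/s

Extent of reaction ξ = 0.600 × 2050 = 1230 mol/h
Reaction term: ξ·ΔH°_rxn = 1230 × 10.6 = 13038 kJ/h
Sensible, feed 38.1→25 °C: -8889 kJ/h
Outlet flows (mol/h): A 820, B 820, C 1230, H₂O 1230
Sensible, products 25→82.7 °C: 41069 kJ/h
Q = ΔH = 45218 kJ/h = 12.56 kW
Heat supplied = 12.56 kJ/s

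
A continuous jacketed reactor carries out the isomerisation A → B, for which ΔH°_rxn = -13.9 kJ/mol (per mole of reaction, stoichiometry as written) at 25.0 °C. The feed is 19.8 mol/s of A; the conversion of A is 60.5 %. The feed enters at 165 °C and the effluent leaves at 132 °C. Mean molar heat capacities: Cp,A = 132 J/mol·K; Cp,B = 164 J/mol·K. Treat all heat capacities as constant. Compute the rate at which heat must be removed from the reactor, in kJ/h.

Extent of reaction ξ = 0.605 × 19.8 = 11.979 mol/s
Reaction term: ξ·ΔH°_rxn = 11.979 × -13.9 = -166.51 kJ/s
Sensible, feed 165→25 °C: -365.9 kJ/s
Outlet flows (mol/s): A 7.821, B 11.979
Sensible, products 25→132 °C: 320.67 kJ/s
Q = ΔH = -211.74 kJ/s = -211.74 kW
Heat removed = 762270 kJ/h

Q_out = 762000 kJ/h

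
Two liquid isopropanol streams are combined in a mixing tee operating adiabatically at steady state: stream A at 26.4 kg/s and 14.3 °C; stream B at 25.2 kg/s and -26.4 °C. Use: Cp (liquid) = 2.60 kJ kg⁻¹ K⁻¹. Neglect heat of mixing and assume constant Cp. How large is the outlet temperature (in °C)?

T_out = -5.58 °C

Adiabatic, steady state ⇒ Σ ṁᵢCp,ᵢ(T_out − Tᵢ) = 0
T_out = Σ ṁᵢCp,ᵢTᵢ / Σ ṁᵢCp,ᵢ
      = -748.18 / 134.16 = -5.5767 °C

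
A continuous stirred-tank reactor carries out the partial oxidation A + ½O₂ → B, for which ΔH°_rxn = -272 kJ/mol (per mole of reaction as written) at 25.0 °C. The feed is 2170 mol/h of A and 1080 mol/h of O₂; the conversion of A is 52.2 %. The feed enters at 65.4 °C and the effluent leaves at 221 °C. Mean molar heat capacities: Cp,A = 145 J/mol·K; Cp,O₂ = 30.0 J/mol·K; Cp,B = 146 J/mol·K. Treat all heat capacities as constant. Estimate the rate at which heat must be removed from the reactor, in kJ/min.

Extent of reaction ξ = 0.522 × 2170 = 1132.7 mol/h
Reaction term: ξ·ΔH°_rxn = 1132.7 × -272 = -308110 kJ/h
Sensible, feed 65.4→25 °C: -14021 kJ/h
Outlet flows (mol/h): A 1037.3, O₂ 513.63, B 1132.7
Sensible, products 25→221 °C: 64914 kJ/h
Q = ΔH = -257210 kJ/h = -71.448 kW
Heat removed = 4286.9 kJ/min

Q_out = 4290 kJ/min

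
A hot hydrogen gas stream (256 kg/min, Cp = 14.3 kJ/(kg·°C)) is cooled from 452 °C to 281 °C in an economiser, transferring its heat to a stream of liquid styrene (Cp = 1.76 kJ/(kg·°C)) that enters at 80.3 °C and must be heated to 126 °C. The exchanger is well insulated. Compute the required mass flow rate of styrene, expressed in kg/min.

ṁ_c = 7780 kg/min

Heat released by hot stream: Q = 256 × 14.3 × (452 − 281) = 626000 kJ/min
Energy balance on cold side (adiabatic exchanger): Q = ṁ_c·Cp_c·(T_c,out − T_c,in)
ṁ_c = 626000 / [1.76 × (126 − 80.3)] = 7782.9 kg/min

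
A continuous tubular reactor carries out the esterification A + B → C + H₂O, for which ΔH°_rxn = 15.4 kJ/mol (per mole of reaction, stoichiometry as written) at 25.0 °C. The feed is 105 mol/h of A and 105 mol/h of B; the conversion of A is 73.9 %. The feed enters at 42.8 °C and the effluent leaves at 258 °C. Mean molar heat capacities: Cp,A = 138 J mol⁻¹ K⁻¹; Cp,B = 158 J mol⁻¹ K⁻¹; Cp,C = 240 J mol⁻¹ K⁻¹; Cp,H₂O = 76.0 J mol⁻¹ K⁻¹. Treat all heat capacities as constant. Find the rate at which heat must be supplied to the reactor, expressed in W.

Q_in = 2290 W

Extent of reaction ξ = 0.739 × 105 = 77.595 mol/h
Reaction term: ξ·ΔH°_rxn = 77.595 × 15.4 = 1195 kJ/h
Sensible, feed 42.8→25 °C: -553.22 kJ/h
Outlet flows (mol/h): A 27.405, B 27.405, C 77.595, H₂O 77.595
Sensible, products 25→258 °C: 7603.2 kJ/h
Q = ΔH = 8245 kJ/h = 2.2903 kW
Heat supplied = 2290.3 W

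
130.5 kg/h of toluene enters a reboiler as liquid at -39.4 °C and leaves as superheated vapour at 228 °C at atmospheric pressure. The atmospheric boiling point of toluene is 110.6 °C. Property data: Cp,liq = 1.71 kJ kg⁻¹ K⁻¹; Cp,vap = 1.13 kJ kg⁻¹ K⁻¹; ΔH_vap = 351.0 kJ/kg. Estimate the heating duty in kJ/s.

Q = 26.8 kJ/s

liquid -39.4→110.6 °C: 256.5 kJ/kg
vaporisation at 110.6 °C: 351 kJ/kg
vapour 110.6→228 °C: 132.66 kJ/kg
Δh = 256.5 + 351 + 132.66 = 740.16 kJ/kg
Q = ṁ·Δh = 130.5 kg/h × 740.16 kJ/kg = 96591 kJ/h
|Q| = 26.831 kW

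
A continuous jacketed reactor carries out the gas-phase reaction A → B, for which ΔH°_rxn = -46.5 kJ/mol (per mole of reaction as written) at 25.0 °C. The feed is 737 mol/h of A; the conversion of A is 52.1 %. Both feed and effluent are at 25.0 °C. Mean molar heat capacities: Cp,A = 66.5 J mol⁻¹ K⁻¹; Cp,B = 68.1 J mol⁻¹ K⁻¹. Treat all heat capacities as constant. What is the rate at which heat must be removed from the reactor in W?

Q_out = 4960 W

Extent of reaction ξ = 0.521 × 737 = 383.98 mol/h
Reaction term: ξ·ΔH°_rxn = 383.98 × -46.5 = -17855 kJ/h
Q = ΔH = -17855 kJ/h = -4.9597 kW
Heat removed = 4959.7 W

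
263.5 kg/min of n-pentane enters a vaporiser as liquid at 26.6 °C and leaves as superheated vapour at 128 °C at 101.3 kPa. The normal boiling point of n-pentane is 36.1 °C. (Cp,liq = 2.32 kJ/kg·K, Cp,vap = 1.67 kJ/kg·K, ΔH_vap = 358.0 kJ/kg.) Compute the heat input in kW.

Q = 2340 kW

liquid 26.6→36.1 °C: 22.04 kJ/kg
vaporisation at 36.1 °C: 358 kJ/kg
vapour 36.1→128 °C: 153.47 kJ/kg
Δh = 22.04 + 358 + 153.47 = 533.51 kJ/kg
Q = ṁ·Δh = 263.5 kg/min × 533.51 kJ/kg = 140580 kJ/min
|Q| = 2343 kW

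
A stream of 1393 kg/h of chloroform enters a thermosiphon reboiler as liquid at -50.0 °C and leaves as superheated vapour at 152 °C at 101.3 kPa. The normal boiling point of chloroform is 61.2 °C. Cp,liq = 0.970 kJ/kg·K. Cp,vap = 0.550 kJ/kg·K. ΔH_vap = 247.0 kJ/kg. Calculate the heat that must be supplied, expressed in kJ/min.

liquid -50.0→61.2 °C: 107.86 kJ/kg
vaporisation at 61.2 °C: 247 kJ/kg
vapour 61.2→152 °C: 49.94 kJ/kg
Δh = 107.86 + 247 + 49.94 = 404.8 kJ/kg
Q = ṁ·Δh = 1393 kg/h × 404.8 kJ/kg = 563890 kJ/h
|Q| = 156.64 kW = 9398.2 kJ/min

Q = 9400 kJ/min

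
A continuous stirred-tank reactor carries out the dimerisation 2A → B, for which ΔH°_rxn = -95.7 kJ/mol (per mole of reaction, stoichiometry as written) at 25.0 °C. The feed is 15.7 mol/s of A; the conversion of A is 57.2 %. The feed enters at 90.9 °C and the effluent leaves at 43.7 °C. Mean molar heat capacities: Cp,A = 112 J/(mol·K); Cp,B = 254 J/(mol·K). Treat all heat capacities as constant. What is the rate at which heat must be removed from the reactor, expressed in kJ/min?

Q_out = 30600 kJ/min

Extent of reaction ξ = 0.572 × 15.7 / 2 = 4.4902 mol/s
Reaction term: ξ·ΔH°_rxn = 4.4902 × -95.7 = -429.71 kJ/s
Sensible, feed 90.9→25 °C: -115.88 kJ/s
Outlet flows (mol/s): A 6.7196, B 4.4902
Sensible, products 25→43.7 °C: 35.401 kJ/s
Q = ΔH = -510.19 kJ/s = -510.19 kW
Heat removed = 30611 kJ/min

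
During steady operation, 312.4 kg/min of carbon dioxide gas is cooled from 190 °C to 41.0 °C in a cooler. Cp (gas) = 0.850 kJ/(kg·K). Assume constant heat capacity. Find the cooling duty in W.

Q_c = 659000 W

Q = ṁ·Cp·ΔT = 312.4 × 0.850 × (41.0 − 190) = -39565 kJ/min
Converting: 39565 / 60 s = 659.42 kW
Cooling duty = 659420 W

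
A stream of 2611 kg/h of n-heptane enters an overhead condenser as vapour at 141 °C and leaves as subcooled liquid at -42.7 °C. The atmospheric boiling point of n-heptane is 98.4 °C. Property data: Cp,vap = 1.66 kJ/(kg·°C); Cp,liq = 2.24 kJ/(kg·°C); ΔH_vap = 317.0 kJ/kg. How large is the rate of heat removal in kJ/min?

Q_c = 30600 kJ/min

vapour 141→98.4 °C: -70.716 kJ/kg
condensation at 98.4 °C: -317 kJ/kg
liquid 98.4→-42.7 °C: -316.06 kJ/kg
Δh = -70.716 + -317 + -316.06 = -703.78 kJ/kg
Q = ṁ·Δh = 2611 kg/h × -703.78 kJ/kg = -1.8376e+06 kJ/h
|Q| = 510.44 kW = 30626 kJ/min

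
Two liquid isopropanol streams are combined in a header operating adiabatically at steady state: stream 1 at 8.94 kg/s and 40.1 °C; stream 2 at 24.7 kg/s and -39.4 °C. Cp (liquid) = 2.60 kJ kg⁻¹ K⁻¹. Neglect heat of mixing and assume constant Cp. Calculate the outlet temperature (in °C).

Energy balance with Q = 0: Σ ṁᵢCp,ᵢ(T_out − Tᵢ) = 0
T_out = Σ ṁᵢCp,ᵢTᵢ / Σ ṁᵢCp,ᵢ
      = -1598.2 / 87.464 = -18.272 °C

T_out = -18.3 °C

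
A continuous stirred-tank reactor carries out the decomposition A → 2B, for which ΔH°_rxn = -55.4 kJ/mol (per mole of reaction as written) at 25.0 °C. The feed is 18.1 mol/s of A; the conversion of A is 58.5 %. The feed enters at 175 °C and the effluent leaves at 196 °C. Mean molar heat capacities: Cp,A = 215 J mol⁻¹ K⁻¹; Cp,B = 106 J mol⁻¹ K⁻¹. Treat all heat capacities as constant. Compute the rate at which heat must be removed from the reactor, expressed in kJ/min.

Q_out = 30600 kJ/min

Extent of reaction ξ = 0.585 × 18.1 = 10.588 mol/s
Reaction term: ξ·ΔH°_rxn = 10.588 × -55.4 = -586.6 kJ/s
Sensible, feed 175→25 °C: -583.73 kJ/s
Outlet flows (mol/s): A 7.5115, B 21.177
Sensible, products 25→196 °C: 660.01 kJ/s
Q = ΔH = -510.31 kJ/s = -510.31 kW
Heat removed = 30619 kJ/min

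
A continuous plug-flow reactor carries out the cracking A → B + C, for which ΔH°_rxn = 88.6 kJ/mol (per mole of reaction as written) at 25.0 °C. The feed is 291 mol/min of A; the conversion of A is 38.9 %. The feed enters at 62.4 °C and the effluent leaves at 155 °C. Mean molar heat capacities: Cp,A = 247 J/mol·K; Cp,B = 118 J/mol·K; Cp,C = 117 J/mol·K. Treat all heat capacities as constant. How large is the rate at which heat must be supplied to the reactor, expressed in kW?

Q_in = 275 kW

Extent of reaction ξ = 0.389 × 291 = 113.2 mol/min
Reaction term: ξ·ΔH°_rxn = 113.2 × 88.6 = 10029 kJ/min
Sensible, feed 62.4→25 °C: -2688.2 kJ/min
Outlet flows (mol/min): A 177.8, B 113.2, C 113.2
Sensible, products 25→155 °C: 9167.4 kJ/min
Q = ΔH = 16509 kJ/min = 275.14 kW
Heat supplied = 275.14 kW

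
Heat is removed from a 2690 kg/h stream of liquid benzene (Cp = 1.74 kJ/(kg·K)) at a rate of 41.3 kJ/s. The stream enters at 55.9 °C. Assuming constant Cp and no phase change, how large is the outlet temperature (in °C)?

T_out = 24.1 °C

Q = 41.3 kJ/s = 148680 kJ/h
ΔT = Q/(ṁ·Cp) = 148680/(2690×1.74) = 31.765 K
T_out = 55.9 − 31.765 = 24.135 °C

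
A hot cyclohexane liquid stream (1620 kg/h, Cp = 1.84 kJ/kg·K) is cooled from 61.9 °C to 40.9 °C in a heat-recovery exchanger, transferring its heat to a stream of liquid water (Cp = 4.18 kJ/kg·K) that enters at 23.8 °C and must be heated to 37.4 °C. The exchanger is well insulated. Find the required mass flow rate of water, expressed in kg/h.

ṁ_c = 1100 kg/h

Heat released by hot stream: Q = 1620 × 1.84 × (61.9 − 40.9) = 62597 kJ/h
Energy balance on cold side (adiabatic exchanger): Q = ṁ_c·Cp_c·(T_c,out − T_c,in)
ṁ_c = 62597 / [4.18 × (37.4 − 23.8)] = 1101.1 kg/h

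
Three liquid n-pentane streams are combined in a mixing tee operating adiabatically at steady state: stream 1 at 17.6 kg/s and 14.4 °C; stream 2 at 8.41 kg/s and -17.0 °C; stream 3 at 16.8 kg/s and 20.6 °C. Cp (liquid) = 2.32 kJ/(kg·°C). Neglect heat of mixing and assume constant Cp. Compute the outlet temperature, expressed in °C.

T_out = 10.7 °C

No heat crosses the boundary, so H_out = H_in.
Σ ṁᵢCp,ᵢTᵢ = 17.6×2.32×14.4 + 8.41×2.32×-17.0 + 16.8×2.32×20.6 = 1059.2
Σ ṁᵢCp,ᵢ = 17.6×2.32 + 8.41×2.32 + 16.8×2.32 = 99.319
T_out = 1059.2 / 99.319 = 10.665 °C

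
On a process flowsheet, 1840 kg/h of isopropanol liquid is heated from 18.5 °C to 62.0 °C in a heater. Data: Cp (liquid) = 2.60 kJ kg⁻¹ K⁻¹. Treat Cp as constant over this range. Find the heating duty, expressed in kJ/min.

Q = ṁ·Cp·ΔT = 1840 × 2.60 × (62.0 − 18.5) = 208100 kJ/h
Converting: 208100 / 3600 s = 57.807 kW
Heating duty = 3468.4 kJ/min

Q = 3470 kJ/min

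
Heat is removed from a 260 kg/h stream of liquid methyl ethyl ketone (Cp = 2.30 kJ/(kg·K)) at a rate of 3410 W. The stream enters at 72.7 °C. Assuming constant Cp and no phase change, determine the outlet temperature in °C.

T_out = 52.2 °C

Q = 3410 W = 12276 kJ/h
ΔT = Q/(ṁ·Cp) = 12276/(260×2.30) = 20.528 K
T_out = 72.7 − 20.528 = 52.172 °C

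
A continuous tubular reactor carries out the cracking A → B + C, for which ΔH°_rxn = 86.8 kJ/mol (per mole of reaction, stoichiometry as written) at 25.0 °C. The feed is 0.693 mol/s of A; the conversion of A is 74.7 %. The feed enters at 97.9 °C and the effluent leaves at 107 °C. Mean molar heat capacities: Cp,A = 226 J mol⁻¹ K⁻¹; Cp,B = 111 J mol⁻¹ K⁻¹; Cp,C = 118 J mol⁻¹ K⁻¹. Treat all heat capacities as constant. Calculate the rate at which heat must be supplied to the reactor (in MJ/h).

Extent of reaction ξ = 0.747 × 0.693 = 0.51767 mol/s
Reaction term: ξ·ΔH°_rxn = 0.51767 × 86.8 = 44.934 kJ/s
Sensible, feed 97.9→25 °C: -11.417 kJ/s
Outlet flows (mol/s): A 0.17533, B 0.51767, C 0.51767
Sensible, products 25→107 °C: 12.97 kJ/s
Q = ΔH = 46.486 kJ/s = 46.486 kW
Heat supplied = 167.35 MJ/h

Q_in = 167 MJ/h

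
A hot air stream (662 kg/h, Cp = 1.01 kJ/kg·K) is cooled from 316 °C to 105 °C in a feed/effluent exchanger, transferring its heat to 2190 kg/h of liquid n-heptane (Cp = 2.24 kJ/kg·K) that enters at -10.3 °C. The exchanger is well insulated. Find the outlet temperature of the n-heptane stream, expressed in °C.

Heat released by hot stream: Q = 662 × 1.01 × (316 − 105) = 141080 kJ/h
Energy balance on cold side (adiabatic exchanger): Q = ṁ_c·Cp_c·(T_c,out − T_c,in)
T_c,out = -10.3 + 141080/(2190 × 2.24) = 18.459 °C

T_c,out = 18.5 °C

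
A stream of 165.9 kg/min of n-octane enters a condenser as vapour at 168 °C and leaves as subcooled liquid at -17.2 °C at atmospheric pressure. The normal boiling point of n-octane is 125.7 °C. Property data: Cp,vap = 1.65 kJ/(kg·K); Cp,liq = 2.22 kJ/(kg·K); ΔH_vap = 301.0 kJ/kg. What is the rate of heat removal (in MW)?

vapour 168→125.7 °C: -69.795 kJ/kg
condensation at 125.7 °C: -301 kJ/kg
liquid 125.7→-17.2 °C: -317.24 kJ/kg
Δh = -69.795 + -301 + -317.24 = -688.03 kJ/kg
Q = ṁ·Δh = 165.9 kg/min × -688.03 kJ/kg = -114140 kJ/min
|Q| = 1902.4 kW = 1.9024 MW

Q_c = 1.90 MW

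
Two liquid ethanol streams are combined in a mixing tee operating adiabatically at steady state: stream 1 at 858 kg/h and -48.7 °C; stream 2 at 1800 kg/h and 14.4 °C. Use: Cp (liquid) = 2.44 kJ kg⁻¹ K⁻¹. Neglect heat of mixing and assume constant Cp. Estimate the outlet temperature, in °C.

Energy balance with Q = 0: Σ ṁᵢCp,ᵢ(T_out − Tᵢ) = 0
T_out = Σ ṁᵢCp,ᵢTᵢ / Σ ṁᵢCp,ᵢ
      = -38710 / 6485.5 = -5.9686 °C

T_out = -5.97 °C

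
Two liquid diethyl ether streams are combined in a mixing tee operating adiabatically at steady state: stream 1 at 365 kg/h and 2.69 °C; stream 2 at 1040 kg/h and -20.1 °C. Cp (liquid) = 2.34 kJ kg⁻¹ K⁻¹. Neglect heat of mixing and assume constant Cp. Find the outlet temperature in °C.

Energy balance with Q = 0: Σ ṁᵢCp,ᵢ(T_out − Tᵢ) = 0
T_out = Σ ṁᵢCp,ᵢTᵢ / Σ ṁᵢCp,ᵢ
      = -46618 / 3287.7 = -14.179 °C

T_out = -14.2 °C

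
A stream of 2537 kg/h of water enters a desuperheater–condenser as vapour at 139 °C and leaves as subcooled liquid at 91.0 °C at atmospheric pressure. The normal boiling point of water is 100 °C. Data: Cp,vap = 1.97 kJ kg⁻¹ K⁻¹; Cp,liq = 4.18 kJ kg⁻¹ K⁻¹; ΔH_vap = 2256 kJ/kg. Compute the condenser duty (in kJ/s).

vapour 139→100 °C: -76.83 kJ/kg
condensation at 100 °C: -2256 kJ/kg
liquid 100→91.0 °C: -37.62 kJ/kg
Δh = -76.83 + -2256 + -37.62 = -2370.4 kJ/kg
Q = ṁ·Δh = 2537 kg/h × -2370.4 kJ/kg = -6.0138e+06 kJ/h
|Q| = 1670.5 kW

Q_c = 1670 kJ/s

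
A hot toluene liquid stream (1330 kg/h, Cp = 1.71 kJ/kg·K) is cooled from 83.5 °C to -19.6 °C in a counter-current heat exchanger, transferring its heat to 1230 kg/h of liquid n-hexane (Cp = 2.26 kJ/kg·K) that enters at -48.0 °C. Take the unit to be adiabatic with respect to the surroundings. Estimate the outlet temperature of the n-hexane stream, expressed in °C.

T_c,out = 36.4 °C

Heat released by hot stream: Q = 1330 × 1.71 × (83.5 − -19.6) = 234480 kJ/h
Energy balance on cold side (adiabatic exchanger): Q = ṁ_c·Cp_c·(T_c,out − T_c,in)
T_c,out = -48.0 + 234480/(1230 × 2.26) = 36.352 °C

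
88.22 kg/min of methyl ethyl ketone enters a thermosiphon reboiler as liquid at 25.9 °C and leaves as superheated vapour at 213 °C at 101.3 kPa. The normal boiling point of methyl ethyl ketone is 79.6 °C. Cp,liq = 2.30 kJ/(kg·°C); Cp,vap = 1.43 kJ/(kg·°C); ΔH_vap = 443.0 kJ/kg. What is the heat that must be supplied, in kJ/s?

Q = 1110 kJ/s

liquid 25.9→79.6 °C: 123.51 kJ/kg
vaporisation at 79.6 °C: 443 kJ/kg
vapour 79.6→213 °C: 190.76 kJ/kg
Δh = 123.51 + 443 + 190.76 = 757.27 kJ/kg
Q = ṁ·Δh = 88.22 kg/min × 757.27 kJ/kg = 66807 kJ/min
|Q| = 1113.4 kW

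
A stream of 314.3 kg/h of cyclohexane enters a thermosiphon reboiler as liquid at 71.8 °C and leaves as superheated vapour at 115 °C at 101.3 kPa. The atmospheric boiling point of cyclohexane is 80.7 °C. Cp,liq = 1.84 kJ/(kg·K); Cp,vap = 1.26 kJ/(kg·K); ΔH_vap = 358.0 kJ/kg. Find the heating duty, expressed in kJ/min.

Q = 2190 kJ/min

liquid 71.8→80.7 °C: 16.376 kJ/kg
vaporisation at 80.7 °C: 358 kJ/kg
vapour 80.7→115 °C: 43.218 kJ/kg
Δh = 16.376 + 358 + 43.218 = 417.59 kJ/kg
Q = ṁ·Δh = 314.3 kg/h × 417.59 kJ/kg = 131250 kJ/h
|Q| = 36.458 kW = 2187.5 kJ/min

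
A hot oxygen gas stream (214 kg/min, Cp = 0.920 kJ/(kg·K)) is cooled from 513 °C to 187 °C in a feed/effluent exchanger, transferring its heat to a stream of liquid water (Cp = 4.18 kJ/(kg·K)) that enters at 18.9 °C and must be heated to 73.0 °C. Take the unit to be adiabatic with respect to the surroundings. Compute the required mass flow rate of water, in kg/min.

Heat released by hot stream: Q = 214 × 0.920 × (513 − 187) = 64183 kJ/min
Energy balance on cold side (adiabatic exchanger): Q = ṁ_c·Cp_c·(T_c,out − T_c,in)
ṁ_c = 64183 / [4.18 × (73.0 − 18.9)] = 283.82 kg/min

ṁ_c = 284 kg/min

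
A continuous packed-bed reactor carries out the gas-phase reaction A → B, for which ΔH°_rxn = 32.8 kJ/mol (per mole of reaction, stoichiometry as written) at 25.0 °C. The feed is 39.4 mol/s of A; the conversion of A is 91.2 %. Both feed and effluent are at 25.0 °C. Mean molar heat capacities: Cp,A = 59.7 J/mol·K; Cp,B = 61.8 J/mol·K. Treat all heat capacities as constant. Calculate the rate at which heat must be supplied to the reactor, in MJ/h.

Q_in = 4240 MJ/h

Extent of reaction ξ = 0.912 × 39.4 = 35.933 mol/s
Reaction term: ξ·ΔH°_rxn = 35.933 × 32.8 = 1178.6 kJ/s
Q = ΔH = 1178.6 kJ/s = 1178.6 kW
Heat supplied = 4242.9 MJ/h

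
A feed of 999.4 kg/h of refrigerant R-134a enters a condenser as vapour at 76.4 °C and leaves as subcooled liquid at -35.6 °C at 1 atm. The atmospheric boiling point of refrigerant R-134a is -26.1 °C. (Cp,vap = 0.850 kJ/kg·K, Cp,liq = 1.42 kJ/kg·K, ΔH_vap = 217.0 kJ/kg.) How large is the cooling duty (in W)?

vapour 76.4→-26.1 °C: -87.125 kJ/kg
condensation at -26.1 °C: -217 kJ/kg
liquid -26.1→-35.6 °C: -13.49 kJ/kg
Δh = -87.125 + -217 + -13.49 = -317.62 kJ/kg
Q = ṁ·Δh = 999.4 kg/h × -317.62 kJ/kg = -317420 kJ/h
|Q| = 88.173 kW = 88173 W

Q_c = 88200 W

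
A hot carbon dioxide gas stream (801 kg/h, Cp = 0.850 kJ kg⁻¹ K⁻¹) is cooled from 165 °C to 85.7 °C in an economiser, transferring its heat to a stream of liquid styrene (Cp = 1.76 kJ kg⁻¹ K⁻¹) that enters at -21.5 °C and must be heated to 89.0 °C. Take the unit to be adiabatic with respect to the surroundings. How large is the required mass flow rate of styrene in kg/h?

ṁ_c = 278 kg/h

Heat released by hot stream: Q = 801 × 0.850 × (165 − 85.7) = 53991 kJ/h
Energy balance on cold side (adiabatic exchanger): Q = ṁ_c·Cp_c·(T_c,out − T_c,in)
ṁ_c = 53991 / [1.76 × (89.0 − -21.5)] = 277.62 kg/h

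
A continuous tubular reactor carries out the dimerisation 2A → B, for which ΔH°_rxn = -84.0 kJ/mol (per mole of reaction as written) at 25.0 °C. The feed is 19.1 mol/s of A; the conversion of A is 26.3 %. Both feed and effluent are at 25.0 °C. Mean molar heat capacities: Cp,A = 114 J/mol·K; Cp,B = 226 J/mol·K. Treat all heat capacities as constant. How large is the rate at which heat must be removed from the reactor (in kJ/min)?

Q_out = 12700 kJ/min

Extent of reaction ξ = 0.263 × 19.1 / 2 = 2.5117 mol/s
Reaction term: ξ·ΔH°_rxn = 2.5117 × -84.0 = -210.98 kJ/s
Q = ΔH = -210.98 kJ/s = -210.98 kW
Heat removed = 12659 kJ/min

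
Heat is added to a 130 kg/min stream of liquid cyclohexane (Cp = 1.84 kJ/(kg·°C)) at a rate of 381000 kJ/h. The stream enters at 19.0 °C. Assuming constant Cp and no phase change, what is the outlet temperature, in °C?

Q = 381000 kJ/h = 6350 kJ/min
ΔT = Q/(ṁ·Cp) = 6350/(130×1.84) = 26.547 K
T_out = 19.0 + 26.547 = 45.547 °C

T_out = 45.5 °C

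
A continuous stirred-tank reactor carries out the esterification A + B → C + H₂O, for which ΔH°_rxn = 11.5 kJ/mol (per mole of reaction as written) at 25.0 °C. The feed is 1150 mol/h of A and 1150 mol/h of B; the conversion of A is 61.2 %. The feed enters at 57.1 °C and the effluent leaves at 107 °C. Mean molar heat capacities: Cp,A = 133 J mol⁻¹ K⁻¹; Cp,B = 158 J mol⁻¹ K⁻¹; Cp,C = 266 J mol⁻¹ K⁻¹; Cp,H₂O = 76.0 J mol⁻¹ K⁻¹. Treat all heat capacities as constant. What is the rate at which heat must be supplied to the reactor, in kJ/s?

Q_in = 7.70 kJ/s

Extent of reaction ξ = 0.612 × 1150 = 703.8 mol/h
Reaction term: ξ·ΔH°_rxn = 703.8 × 11.5 = 8093.7 kJ/h
Sensible, feed 57.1→25 °C: -10742 kJ/h
Outlet flows (mol/h): A 446.2, B 446.2, C 703.8, H₂O 703.8
Sensible, products 25→107 °C: 30385 kJ/h
Q = ΔH = 27736 kJ/h = 7.7045 kW
Heat supplied = 7.7045 kJ/s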